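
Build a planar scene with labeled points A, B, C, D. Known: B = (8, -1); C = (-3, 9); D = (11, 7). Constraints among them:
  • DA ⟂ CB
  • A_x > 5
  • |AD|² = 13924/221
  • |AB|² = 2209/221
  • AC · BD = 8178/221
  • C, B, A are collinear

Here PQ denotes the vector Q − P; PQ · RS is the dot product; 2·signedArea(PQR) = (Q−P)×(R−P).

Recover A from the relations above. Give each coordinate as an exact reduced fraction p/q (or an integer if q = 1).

A = (1251/221, 249/221)

1. A_x = 1251/221  [C, B, A are collinear ∩ DA ⟂ CB]
2. A_y = 249/221  [C, B, A are collinear ∩ DA ⟂ CB]
   → A = (1251/221, 249/221)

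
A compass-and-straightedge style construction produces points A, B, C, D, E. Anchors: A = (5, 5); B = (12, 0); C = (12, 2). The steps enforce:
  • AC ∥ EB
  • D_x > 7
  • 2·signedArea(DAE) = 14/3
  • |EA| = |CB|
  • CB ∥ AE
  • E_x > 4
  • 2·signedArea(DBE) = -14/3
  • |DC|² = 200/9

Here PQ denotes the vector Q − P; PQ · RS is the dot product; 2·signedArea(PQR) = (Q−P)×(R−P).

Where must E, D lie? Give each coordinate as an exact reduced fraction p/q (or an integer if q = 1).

D = (22/3, 8/3)
E = (5, 3)

1. E_x = 5  [AC ∥ EB ∩ CB ∥ AE]
2. E_y = 3  [AC ∥ EB ∩ CB ∥ AE]
   → E = (5, 3)
3. D_x = 22/3  [2·signedArea(DAE) = 14/3 ∩ 2·signedArea(DBE) = -14/3]
4. D_y = 8/3  [2·signedArea(DAE) = 14/3 ∩ 2·signedArea(DBE) = -14/3]
   → D = (22/3, 8/3)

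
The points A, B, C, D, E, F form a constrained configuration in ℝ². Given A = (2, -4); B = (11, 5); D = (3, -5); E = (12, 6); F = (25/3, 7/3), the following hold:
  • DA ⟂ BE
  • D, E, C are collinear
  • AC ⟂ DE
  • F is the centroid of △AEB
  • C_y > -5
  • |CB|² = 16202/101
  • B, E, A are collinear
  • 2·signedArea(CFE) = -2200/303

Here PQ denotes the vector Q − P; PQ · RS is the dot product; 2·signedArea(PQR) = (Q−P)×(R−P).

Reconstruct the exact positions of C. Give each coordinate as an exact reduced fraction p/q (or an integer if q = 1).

1. C_x = 312/101  [D, E, C are collinear ∩ AC ⟂ DE]
2. C_y = -494/101  [D, E, C are collinear ∩ AC ⟂ DE]
   → C = (312/101, -494/101)

C = (312/101, -494/101)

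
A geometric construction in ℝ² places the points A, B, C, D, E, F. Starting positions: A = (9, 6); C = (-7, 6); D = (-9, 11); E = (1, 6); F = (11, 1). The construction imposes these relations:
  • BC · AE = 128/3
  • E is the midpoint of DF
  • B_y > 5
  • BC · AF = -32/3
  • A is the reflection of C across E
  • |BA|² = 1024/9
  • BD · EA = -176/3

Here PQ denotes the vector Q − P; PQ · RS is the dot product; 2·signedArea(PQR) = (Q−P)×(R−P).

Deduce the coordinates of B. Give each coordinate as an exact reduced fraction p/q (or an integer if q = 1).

B = (-5/3, 6)

1. B_x = -5/3  [BC · AF = -32/3 ∩ BC · AE = 128/3]
2. B_y = 6  [BC · AF = -32/3 ∩ BC · AE = 128/3]
   → B = (-5/3, 6)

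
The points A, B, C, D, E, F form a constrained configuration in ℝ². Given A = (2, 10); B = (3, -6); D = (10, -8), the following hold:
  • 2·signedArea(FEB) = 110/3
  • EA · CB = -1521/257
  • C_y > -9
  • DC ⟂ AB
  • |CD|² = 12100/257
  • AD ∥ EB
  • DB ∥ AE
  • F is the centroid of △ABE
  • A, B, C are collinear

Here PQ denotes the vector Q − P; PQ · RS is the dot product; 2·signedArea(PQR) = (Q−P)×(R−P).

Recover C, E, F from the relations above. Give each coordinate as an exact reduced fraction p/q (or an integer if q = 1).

C = (810/257, -2166/257)
E = (-5, 12)
F = (0, 16/3)

1. C_x = 810/257  [A, B, C are collinear ∩ DC ⟂ AB]
2. C_y = -2166/257  [A, B, C are collinear ∩ DC ⟂ AB]
   → C = (810/257, -2166/257)
3. E_x = -5  [AD ∥ EB ∩ DB ∥ AE]
4. E_y = 12  [AD ∥ EB ∩ DB ∥ AE]
   → E = (-5, 12)
5. F_x = 0  [F is the centroid of △ABE]
6. F_y = 16/3  [F is the centroid of △ABE]
   → F = (0, 16/3)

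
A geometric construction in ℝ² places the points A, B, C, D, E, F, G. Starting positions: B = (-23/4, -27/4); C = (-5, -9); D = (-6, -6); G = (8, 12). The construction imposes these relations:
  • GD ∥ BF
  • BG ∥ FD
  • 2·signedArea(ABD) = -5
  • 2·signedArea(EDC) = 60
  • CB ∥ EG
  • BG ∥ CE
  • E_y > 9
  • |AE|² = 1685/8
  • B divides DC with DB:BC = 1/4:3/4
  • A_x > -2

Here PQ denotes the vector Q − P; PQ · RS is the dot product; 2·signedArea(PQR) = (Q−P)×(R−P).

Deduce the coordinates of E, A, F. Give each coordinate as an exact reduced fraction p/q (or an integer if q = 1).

A = (-1, -1)
E = (35/4, 39/4)
F = (-79/4, -99/4)

1. E_x = 35/4  [CB ∥ EG ∩ BG ∥ CE]
2. E_y = 39/4  [CB ∥ EG ∩ BG ∥ CE]
   → E = (35/4, 39/4)
3. A_x = -1  [line -3/4·x + -1/4·y + -1 = 0 ∩ |AE|² = 1685/8]
4. A_y = -1  [line -3/4·x + -1/4·y + -1 = 0 ∩ |AE|² = 1685/8]
   → A = (-1, -1)
5. F_x = -79/4  [BG ∥ FD ∩ GD ∥ BF]
6. F_y = -99/4  [BG ∥ FD ∩ GD ∥ BF]
   → F = (-79/4, -99/4)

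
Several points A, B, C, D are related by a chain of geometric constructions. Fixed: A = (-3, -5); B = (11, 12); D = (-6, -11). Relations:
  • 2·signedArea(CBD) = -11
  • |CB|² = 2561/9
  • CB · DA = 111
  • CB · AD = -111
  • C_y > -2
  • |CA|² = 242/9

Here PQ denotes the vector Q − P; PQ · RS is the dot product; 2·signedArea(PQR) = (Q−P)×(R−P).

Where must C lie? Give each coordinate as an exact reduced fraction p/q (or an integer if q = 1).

1. C_x = 2/3  [CB · AD = -111 ∩ 2·signedArea(CBD) = -11]
2. C_y = -4/3  [CB · AD = -111 ∩ 2·signedArea(CBD) = -11]
   → C = (2/3, -4/3)

C = (2/3, -4/3)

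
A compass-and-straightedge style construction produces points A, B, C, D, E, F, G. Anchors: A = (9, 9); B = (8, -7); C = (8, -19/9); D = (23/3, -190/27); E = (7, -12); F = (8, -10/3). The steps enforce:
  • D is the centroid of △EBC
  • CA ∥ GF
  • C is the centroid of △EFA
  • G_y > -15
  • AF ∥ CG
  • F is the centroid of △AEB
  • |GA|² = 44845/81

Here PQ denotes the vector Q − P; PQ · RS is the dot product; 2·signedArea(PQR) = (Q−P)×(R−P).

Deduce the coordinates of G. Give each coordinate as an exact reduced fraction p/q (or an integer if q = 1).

1. G_x = 7  [CA ∥ GF ∩ AF ∥ CG]
2. G_y = -130/9  [CA ∥ GF ∩ AF ∥ CG]
   → G = (7, -130/9)

G = (7, -130/9)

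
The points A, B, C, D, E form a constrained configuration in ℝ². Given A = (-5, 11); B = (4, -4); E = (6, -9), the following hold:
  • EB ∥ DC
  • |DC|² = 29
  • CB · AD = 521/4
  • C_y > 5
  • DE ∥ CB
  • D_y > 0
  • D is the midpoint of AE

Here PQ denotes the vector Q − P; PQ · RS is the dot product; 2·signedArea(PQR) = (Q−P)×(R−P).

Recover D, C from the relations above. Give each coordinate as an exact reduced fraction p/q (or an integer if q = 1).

C = (-3/2, 6)
D = (1/2, 1)

1. D_x = 1/2  [D is the midpoint of AE]
2. D_y = 1  [D is the midpoint of AE]
   → D = (1/2, 1)
3. C_x = -3/2  [DE ∥ CB ∩ EB ∥ DC]
4. C_y = 6  [DE ∥ CB ∩ EB ∥ DC]
   → C = (-3/2, 6)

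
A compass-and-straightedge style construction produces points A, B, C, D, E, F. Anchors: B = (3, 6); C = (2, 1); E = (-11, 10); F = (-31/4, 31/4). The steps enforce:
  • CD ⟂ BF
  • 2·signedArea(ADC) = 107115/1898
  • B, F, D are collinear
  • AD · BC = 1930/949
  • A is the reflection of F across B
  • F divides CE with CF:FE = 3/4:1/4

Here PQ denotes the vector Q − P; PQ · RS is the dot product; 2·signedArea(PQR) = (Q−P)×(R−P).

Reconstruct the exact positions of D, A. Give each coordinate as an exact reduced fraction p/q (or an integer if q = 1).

1. D_x = 2675/949  [B, F, D are collinear ∩ CD ⟂ BF]
2. D_y = 5722/949  [B, F, D are collinear ∩ CD ⟂ BF]
   → D = (2675/949, 5722/949)
3. A_x = 55/4  [A is the reflection of F across B]
4. A_y = 17/4  [A is the reflection of F across B]
   → A = (55/4, 17/4)

A = (55/4, 17/4)
D = (2675/949, 5722/949)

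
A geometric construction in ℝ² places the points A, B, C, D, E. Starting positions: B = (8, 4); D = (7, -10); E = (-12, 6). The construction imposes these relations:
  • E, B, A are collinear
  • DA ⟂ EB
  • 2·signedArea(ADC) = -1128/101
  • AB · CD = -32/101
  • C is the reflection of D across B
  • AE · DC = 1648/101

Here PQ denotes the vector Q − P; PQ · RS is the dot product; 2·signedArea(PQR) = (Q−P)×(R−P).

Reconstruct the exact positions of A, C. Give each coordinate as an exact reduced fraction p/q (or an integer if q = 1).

1. A_x = 848/101  [E, B, A are collinear ∩ DA ⟂ EB]
2. A_y = 400/101  [E, B, A are collinear ∩ DA ⟂ EB]
   → A = (848/101, 400/101)
3. C_x = 9  [C is the reflection of D across B]
4. C_y = 18  [C is the reflection of D across B]
   → C = (9, 18)

A = (848/101, 400/101)
C = (9, 18)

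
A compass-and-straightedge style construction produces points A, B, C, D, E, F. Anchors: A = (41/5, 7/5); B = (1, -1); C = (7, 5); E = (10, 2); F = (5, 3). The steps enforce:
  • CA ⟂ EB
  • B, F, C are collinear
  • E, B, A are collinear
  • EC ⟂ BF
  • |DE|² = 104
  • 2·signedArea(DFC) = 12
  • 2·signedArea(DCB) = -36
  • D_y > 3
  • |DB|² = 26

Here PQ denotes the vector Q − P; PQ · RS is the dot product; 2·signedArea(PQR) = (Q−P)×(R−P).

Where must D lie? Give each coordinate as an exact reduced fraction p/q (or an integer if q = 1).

D = (0, 4)

1. D_x = 0  [line 6·x + -6·y + 24 = 0 ∩ |DB|² = 26]
2. D_y = 4  [line 6·x + -6·y + 24 = 0 ∩ |DB|² = 26]
   → D = (0, 4)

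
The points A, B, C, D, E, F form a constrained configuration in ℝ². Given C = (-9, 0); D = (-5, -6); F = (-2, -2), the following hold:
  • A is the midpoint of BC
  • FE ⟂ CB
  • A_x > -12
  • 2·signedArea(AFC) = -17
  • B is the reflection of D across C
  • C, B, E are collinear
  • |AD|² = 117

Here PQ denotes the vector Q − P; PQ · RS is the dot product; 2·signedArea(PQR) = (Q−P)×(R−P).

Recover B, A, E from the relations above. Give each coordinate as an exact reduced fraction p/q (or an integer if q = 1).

1. B_x = -13  [B is the reflection of D across C]
2. B_y = 6  [B is the reflection of D across C]
   → B = (-13, 6)
3. A_x = -11  [A is the midpoint of BC]
4. A_y = 3  [A is the midpoint of BC]
   → A = (-11, 3)
5. E_x = -77/13  [C, B, E are collinear ∩ FE ⟂ CB]
6. E_y = -60/13  [C, B, E are collinear ∩ FE ⟂ CB]
   → E = (-77/13, -60/13)

A = (-11, 3)
B = (-13, 6)
E = (-77/13, -60/13)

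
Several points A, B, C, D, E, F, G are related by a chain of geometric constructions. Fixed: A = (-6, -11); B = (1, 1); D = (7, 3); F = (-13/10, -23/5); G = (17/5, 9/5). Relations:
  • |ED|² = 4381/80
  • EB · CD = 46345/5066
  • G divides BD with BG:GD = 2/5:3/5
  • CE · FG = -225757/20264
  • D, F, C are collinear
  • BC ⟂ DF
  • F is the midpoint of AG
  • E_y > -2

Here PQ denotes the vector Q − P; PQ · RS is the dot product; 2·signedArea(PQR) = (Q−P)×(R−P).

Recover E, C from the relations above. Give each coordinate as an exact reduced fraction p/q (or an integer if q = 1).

1. C_x = 6941/2533  [D, F, C are collinear ∩ BC ⟂ DF]
2. C_y = -2281/2533  [D, F, C are collinear ∩ BC ⟂ DF]
   → C = (6941/2533, -2281/2533)
3. E_x = 21/20  [EB · CD = 46345/5066 ∩ CE · FG = -225757/20264]
4. E_y = -7/5  [EB · CD = 46345/5066 ∩ CE · FG = -225757/20264]
   → E = (21/20, -7/5)

C = (6941/2533, -2281/2533)
E = (21/20, -7/5)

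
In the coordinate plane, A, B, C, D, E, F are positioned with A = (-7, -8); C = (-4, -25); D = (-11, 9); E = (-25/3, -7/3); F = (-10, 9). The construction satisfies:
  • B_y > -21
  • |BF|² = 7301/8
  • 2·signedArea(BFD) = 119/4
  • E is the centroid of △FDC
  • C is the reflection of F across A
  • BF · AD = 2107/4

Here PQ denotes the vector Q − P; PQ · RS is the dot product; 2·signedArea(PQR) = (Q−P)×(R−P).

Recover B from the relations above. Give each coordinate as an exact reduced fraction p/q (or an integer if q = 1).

1. B_x = -19/4  [2·signedArea(BFD) = 119/4 ∩ BF · AD = 2107/4]
2. B_y = -83/4  [2·signedArea(BFD) = 119/4 ∩ BF · AD = 2107/4]
   → B = (-19/4, -83/4)

B = (-19/4, -83/4)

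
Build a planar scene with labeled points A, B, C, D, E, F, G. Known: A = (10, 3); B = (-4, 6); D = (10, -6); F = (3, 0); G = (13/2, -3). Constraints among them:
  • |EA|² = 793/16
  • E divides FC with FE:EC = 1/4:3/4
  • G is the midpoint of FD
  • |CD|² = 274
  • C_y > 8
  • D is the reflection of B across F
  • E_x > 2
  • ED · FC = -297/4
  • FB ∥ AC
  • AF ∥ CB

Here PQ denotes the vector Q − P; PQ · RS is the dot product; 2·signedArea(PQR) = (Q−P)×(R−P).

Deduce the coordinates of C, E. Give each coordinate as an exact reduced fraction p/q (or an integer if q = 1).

C = (3, 9)
E = (3, 9/4)

1. C_x = 3  [AF ∥ CB ∩ FB ∥ AC]
2. C_y = 9  [AF ∥ CB ∩ FB ∥ AC]
   → C = (3, 9)
3. E_x = 3  [E divides FC with FE:EC = 1/4:3/4]
4. E_y = 9/4  [E divides FC with FE:EC = 1/4:3/4]
   → E = (3, 9/4)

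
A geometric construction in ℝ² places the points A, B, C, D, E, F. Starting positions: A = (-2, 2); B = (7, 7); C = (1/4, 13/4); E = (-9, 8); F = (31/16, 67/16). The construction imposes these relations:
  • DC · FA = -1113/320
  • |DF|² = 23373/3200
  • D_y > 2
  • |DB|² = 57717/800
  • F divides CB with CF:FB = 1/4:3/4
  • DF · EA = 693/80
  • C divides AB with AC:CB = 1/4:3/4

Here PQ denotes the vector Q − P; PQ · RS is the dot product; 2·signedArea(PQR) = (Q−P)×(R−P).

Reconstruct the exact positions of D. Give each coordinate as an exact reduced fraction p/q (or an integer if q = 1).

D = (-17/40, 23/8)

1. D_x = -17/40  [DF · EA = 693/80 ∩ DC · FA = -1113/320]
2. D_y = 23/8  [DF · EA = 693/80 ∩ DC · FA = -1113/320]
   → D = (-17/40, 23/8)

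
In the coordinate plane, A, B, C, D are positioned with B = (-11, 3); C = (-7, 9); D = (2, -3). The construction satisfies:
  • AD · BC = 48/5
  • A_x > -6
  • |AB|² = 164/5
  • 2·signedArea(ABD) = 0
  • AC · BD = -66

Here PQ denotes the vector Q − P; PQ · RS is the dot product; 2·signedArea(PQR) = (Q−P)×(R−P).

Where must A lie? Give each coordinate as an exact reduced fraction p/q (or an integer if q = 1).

A = (-29/5, 3/5)

1. A_x = -29/5  [2·signedArea(ABD) = 0 ∩ AC · BD = -66]
2. A_y = 3/5  [2·signedArea(ABD) = 0 ∩ AC · BD = -66]
   → A = (-29/5, 3/5)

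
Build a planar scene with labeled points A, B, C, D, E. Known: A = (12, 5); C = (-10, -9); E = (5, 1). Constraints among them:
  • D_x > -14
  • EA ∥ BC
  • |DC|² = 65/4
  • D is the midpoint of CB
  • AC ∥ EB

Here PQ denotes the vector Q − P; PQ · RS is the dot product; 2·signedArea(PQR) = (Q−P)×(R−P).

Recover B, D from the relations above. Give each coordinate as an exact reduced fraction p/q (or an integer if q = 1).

1. B_x = -17  [EA ∥ BC ∩ AC ∥ EB]
2. B_y = -13  [EA ∥ BC ∩ AC ∥ EB]
   → B = (-17, -13)
3. D_x = -27/2  [D is the midpoint of CB]
4. D_y = -11  [D is the midpoint of CB]
   → D = (-27/2, -11)

B = (-17, -13)
D = (-27/2, -11)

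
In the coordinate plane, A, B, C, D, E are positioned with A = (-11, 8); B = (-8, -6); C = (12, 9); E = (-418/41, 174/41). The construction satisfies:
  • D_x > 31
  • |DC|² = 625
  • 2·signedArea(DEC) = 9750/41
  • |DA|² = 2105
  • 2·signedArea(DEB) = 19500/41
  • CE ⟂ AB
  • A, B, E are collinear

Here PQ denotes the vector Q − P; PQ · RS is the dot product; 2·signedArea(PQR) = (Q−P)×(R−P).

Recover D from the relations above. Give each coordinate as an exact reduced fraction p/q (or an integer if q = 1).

D = (32, 24)

1. D_x = 32  [2·signedArea(DEB) = 19500/41 ∩ 2·signedArea(DEC) = 9750/41]
2. D_y = 24  [2·signedArea(DEB) = 19500/41 ∩ 2·signedArea(DEC) = 9750/41]
   → D = (32, 24)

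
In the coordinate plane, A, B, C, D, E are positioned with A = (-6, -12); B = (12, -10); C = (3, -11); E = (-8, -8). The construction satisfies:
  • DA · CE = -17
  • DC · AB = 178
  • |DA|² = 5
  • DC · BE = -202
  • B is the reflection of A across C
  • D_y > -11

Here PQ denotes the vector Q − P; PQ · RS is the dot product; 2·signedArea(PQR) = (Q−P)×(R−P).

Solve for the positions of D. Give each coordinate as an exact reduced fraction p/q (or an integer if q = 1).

D = (-7, -10)

1. D_x = -7  [DA · CE = -17 ∩ DC · BE = -202]
2. D_y = -10  [DA · CE = -17 ∩ DC · BE = -202]
   → D = (-7, -10)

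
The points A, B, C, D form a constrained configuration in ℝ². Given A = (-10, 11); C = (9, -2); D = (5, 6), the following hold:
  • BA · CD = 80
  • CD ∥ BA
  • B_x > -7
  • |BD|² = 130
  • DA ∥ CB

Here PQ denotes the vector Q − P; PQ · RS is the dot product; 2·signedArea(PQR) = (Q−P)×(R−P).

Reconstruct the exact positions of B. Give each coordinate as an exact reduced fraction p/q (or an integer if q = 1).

1. B_x = -6  [CD ∥ BA ∩ DA ∥ CB]
2. B_y = 3  [CD ∥ BA ∩ DA ∥ CB]
   → B = (-6, 3)

B = (-6, 3)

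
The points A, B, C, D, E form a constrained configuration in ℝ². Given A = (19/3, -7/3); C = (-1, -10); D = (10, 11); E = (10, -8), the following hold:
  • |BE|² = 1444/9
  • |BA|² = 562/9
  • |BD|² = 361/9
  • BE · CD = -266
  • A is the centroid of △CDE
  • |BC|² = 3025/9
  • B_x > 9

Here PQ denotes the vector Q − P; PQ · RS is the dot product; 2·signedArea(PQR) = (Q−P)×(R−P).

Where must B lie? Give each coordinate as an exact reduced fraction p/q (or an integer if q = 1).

1. B_x = 10  [line -11·x + -21·y + 208 = 0 ∩ |BD|² = 361/9]
2. B_y = 14/3  [line -11·x + -21·y + 208 = 0 ∩ |BD|² = 361/9]
   → B = (10, 14/3)

B = (10, 14/3)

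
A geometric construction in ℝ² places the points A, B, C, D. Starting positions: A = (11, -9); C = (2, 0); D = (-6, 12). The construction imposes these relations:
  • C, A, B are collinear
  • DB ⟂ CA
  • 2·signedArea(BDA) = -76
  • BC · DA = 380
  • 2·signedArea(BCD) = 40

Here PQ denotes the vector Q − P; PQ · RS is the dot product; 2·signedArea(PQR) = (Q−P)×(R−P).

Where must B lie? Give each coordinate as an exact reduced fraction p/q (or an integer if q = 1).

B = (-8, 10)

1. B_x = -8  [C, A, B are collinear ∩ DB ⟂ CA]
2. B_y = 10  [C, A, B are collinear ∩ DB ⟂ CA]
   → B = (-8, 10)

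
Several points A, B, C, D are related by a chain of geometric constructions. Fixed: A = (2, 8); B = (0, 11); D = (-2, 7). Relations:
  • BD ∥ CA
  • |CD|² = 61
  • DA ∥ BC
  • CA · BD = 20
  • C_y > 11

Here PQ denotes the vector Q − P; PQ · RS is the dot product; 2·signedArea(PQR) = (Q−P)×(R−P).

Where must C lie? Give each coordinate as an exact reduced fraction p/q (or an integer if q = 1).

C = (4, 12)

1. C_x = 4  [BD ∥ CA ∩ DA ∥ BC]
2. C_y = 12  [BD ∥ CA ∩ DA ∥ BC]
   → C = (4, 12)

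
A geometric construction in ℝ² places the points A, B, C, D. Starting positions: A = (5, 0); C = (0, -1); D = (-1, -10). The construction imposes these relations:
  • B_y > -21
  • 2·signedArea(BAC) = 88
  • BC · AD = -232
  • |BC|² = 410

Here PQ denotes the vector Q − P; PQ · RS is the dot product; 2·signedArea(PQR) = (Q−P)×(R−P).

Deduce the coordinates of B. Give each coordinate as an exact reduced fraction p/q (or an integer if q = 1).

1. B_x = -7  [BC · AD = -232 ∩ 2·signedArea(BAC) = 88]
2. B_y = -20  [BC · AD = -232 ∩ 2·signedArea(BAC) = 88]
   → B = (-7, -20)

B = (-7, -20)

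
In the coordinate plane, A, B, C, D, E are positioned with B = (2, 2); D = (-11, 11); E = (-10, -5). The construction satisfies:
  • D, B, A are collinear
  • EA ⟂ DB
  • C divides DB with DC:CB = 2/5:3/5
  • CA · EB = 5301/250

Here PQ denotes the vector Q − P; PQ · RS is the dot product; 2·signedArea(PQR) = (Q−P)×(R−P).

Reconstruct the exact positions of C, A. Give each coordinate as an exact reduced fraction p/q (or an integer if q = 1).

A = (-709/250, 1337/250)
C = (-29/5, 37/5)

1. C_x = -29/5  [C divides DB with DC:CB = 2/5:3/5]
2. C_y = 37/5  [C divides DB with DC:CB = 2/5:3/5]
   → C = (-29/5, 37/5)
3. A_x = -709/250  [D, B, A are collinear ∩ EA ⟂ DB]
4. A_y = 1337/250  [D, B, A are collinear ∩ EA ⟂ DB]
   → A = (-709/250, 1337/250)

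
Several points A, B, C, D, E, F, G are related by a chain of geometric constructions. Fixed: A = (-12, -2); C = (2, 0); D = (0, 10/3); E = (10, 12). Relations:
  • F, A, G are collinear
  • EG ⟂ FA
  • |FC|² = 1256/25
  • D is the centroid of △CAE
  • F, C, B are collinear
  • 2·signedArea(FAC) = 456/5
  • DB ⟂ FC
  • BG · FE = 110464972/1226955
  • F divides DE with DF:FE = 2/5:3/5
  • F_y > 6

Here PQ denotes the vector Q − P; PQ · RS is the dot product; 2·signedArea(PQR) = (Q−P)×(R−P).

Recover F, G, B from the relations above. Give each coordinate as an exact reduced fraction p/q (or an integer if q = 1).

1. F_x = 4  [F divides DE with DF:FE = 2/5:3/5]
2. F_y = 34/5  [F divides DE with DF:FE = 2/5:3/5]
   → F = (4, 34/5)
3. G_x = 5628/521  [F, A, G are collinear ∩ EG ⟂ FA]
4. G_y = 5492/521  [F, A, G are collinear ∩ EG ⟂ FA]
   → G = (5628/521, 5492/521)
5. B_x = 1292/471  [F, C, B are collinear ∩ DB ⟂ FC]
6. B_y = 1190/471  [F, C, B are collinear ∩ DB ⟂ FC]
   → B = (1292/471, 1190/471)

B = (1292/471, 1190/471)
F = (4, 34/5)
G = (5628/521, 5492/521)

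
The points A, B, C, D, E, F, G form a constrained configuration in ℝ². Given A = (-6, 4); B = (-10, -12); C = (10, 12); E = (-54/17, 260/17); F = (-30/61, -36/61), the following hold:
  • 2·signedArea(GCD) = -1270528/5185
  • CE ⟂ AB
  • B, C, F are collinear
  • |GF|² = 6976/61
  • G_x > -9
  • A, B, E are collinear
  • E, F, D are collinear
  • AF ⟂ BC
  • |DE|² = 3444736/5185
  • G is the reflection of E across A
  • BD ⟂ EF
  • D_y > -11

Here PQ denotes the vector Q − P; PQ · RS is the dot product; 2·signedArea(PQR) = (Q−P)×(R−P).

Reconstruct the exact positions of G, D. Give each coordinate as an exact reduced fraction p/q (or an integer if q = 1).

D = (5802/5185, -52476/5185)
G = (-150/17, -124/17)

1. G_x = -150/17  [G is the reflection of E across A]
2. G_y = -124/17  [G is the reflection of E across A]
   → G = (-150/17, -124/17)
3. D_x = 5802/5185  [E, F, D are collinear ∩ BD ⟂ EF]
4. D_y = -52476/5185  [E, F, D are collinear ∩ BD ⟂ EF]
   → D = (5802/5185, -52476/5185)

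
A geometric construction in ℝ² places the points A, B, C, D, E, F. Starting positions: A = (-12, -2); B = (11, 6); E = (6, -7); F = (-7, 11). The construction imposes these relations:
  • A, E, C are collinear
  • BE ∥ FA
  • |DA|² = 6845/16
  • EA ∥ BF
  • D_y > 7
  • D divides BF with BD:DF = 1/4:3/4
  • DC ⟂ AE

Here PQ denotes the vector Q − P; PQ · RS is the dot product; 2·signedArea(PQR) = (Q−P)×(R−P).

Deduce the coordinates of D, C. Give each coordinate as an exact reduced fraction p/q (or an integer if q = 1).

1. D_x = 13/2  [D divides BF with BD:DF = 1/4:3/4]
2. D_y = 29/4  [D divides BF with BD:DF = 1/4:3/4]
   → D = (13/2, 29/4)
3. C_x = 1947/698  [A, E, C are collinear ∩ DC ⟂ AE]
4. C_y = -8527/1396  [A, E, C are collinear ∩ DC ⟂ AE]
   → C = (1947/698, -8527/1396)

C = (1947/698, -8527/1396)
D = (13/2, 29/4)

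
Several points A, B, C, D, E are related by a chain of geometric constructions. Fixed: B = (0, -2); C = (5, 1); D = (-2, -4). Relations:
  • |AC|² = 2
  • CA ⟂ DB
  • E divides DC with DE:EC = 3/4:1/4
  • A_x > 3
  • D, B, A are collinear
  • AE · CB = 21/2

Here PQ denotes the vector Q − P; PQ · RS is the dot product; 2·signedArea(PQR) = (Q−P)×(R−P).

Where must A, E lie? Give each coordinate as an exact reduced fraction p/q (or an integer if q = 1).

1. A_x = 4  [D, B, A are collinear ∩ CA ⟂ DB]
2. A_y = 2  [D, B, A are collinear ∩ CA ⟂ DB]
   → A = (4, 2)
3. E_x = 13/4  [E divides DC with DE:EC = 3/4:1/4]
4. E_y = -1/4  [E divides DC with DE:EC = 3/4:1/4]
   → E = (13/4, -1/4)

A = (4, 2)
E = (13/4, -1/4)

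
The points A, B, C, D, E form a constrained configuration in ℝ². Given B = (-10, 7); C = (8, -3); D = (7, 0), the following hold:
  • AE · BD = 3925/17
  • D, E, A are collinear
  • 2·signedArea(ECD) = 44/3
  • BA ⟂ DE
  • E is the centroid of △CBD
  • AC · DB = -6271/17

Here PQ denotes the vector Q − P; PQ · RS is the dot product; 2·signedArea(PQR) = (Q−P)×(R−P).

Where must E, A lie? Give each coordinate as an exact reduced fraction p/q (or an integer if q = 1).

1. E_x = 5/3  [E is the centroid of △CBD]
2. E_y = 4/3  [E is the centroid of △CBD]
   → E = (5/3, 4/3)
3. A_x = -181/17  [D, E, A are collinear ∩ BA ⟂ DE]
4. A_y = 75/17  [D, E, A are collinear ∩ BA ⟂ DE]
   → A = (-181/17, 75/17)

A = (-181/17, 75/17)
E = (5/3, 4/3)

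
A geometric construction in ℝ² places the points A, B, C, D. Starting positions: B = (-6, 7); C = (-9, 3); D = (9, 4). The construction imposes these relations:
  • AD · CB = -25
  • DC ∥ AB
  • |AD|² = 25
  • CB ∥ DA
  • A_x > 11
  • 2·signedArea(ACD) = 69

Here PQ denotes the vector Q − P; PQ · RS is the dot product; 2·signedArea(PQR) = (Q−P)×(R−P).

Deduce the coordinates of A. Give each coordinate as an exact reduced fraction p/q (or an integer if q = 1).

A = (12, 8)

1. A_x = 12  [DC ∥ AB ∩ CB ∥ DA]
2. A_y = 8  [DC ∥ AB ∩ CB ∥ DA]
   → A = (12, 8)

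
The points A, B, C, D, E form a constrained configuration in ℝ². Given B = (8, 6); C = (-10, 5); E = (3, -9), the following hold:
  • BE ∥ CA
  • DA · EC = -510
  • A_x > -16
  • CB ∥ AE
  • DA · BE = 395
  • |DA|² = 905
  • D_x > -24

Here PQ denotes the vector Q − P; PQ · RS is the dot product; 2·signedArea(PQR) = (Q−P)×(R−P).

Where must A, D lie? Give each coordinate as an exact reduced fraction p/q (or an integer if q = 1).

A = (-15, -10)
D = (-23, 19)

1. A_x = -15  [CB ∥ AE ∩ BE ∥ CA]
2. A_y = -10  [CB ∥ AE ∩ BE ∥ CA]
   → A = (-15, -10)
3. D_x = -23  [DA · BE = 395 ∩ DA · EC = -510]
4. D_y = 19  [DA · BE = 395 ∩ DA · EC = -510]
   → D = (-23, 19)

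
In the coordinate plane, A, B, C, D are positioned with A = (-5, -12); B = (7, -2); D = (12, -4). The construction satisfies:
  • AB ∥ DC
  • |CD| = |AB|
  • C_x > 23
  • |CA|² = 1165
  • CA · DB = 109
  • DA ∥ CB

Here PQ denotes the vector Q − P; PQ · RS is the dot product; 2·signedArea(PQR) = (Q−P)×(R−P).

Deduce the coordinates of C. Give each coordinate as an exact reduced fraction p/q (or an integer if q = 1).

C = (24, 6)

1. C_x = 24  [DA ∥ CB ∩ AB ∥ DC]
2. C_y = 6  [DA ∥ CB ∩ AB ∥ DC]
   → C = (24, 6)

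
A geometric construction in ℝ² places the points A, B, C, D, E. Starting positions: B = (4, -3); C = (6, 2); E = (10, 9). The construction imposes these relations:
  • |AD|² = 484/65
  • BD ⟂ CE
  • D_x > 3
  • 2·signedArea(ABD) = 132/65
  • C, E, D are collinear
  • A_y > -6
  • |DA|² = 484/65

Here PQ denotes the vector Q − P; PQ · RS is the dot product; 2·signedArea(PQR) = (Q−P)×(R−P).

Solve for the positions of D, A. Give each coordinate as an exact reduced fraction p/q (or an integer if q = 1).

1. D_x = 218/65  [C, E, D are collinear ∩ BD ⟂ CE]
2. D_y = -171/65  [C, E, D are collinear ∩ BD ⟂ CE]
   → D = (218/65, -171/65)
3. A_x = 2  [line -24/65·x + -42/65·y + -162/65 = 0 ∩ |AD|² = 484/65]
4. A_y = -5  [line -24/65·x + -42/65·y + -162/65 = 0 ∩ |AD|² = 484/65]
   → A = (2, -5)

A = (2, -5)
D = (218/65, -171/65)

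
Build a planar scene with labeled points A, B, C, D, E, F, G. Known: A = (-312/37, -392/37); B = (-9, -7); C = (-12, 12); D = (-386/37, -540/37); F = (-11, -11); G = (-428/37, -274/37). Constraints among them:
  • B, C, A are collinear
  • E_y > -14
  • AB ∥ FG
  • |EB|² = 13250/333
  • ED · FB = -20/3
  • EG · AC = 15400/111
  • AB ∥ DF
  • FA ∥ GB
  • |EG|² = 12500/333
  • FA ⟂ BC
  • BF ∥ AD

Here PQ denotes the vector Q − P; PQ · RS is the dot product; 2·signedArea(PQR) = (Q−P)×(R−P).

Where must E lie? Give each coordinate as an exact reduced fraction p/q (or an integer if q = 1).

E = (-1084/111, -1472/111)

1. E_x = -1084/111  [ED · FB = -20/3 ∩ EG · AC = 15400/111]
2. E_y = -1472/111  [ED · FB = -20/3 ∩ EG · AC = 15400/111]
   → E = (-1084/111, -1472/111)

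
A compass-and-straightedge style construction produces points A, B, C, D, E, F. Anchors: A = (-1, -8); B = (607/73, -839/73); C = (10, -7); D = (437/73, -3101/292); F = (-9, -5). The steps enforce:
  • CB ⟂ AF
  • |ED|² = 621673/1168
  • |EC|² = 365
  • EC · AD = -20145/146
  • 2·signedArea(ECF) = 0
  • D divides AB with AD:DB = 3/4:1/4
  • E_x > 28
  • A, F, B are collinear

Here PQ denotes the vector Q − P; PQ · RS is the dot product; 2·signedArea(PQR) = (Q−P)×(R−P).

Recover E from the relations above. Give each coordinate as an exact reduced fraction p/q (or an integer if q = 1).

E = (29, -9)

1. E_x = 29  [2·signedArea(ECF) = 0 ∩ EC · AD = -20145/146]
2. E_y = -9  [2·signedArea(ECF) = 0 ∩ EC · AD = -20145/146]
   → E = (29, -9)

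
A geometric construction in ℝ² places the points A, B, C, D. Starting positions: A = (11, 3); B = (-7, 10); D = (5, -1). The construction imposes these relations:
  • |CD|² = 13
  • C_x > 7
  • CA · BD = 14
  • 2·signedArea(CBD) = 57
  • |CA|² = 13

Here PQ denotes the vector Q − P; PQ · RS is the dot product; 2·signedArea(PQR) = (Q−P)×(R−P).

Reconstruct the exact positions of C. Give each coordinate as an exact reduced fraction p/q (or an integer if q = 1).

1. C_x = 8  [2·signedArea(CBD) = 57 ∩ CA · BD = 14]
2. C_y = 1  [2·signedArea(CBD) = 57 ∩ CA · BD = 14]
   → C = (8, 1)

C = (8, 1)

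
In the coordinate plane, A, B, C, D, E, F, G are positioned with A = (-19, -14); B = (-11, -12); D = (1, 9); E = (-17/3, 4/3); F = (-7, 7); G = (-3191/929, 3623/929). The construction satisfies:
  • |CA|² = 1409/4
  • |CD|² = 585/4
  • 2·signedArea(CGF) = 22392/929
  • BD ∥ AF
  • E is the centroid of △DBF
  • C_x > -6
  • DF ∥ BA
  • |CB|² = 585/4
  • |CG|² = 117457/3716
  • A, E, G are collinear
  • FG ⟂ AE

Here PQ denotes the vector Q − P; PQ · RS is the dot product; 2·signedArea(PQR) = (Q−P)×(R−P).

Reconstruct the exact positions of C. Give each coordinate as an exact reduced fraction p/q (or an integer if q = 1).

C = (-5, -3/2)

1. C_x = -5  [line -2880/929·x + -3312/929·y + -19368/929 = 0 ∩ |CG|² = 117457/3716]
2. C_y = -3/2  [line -2880/929·x + -3312/929·y + -19368/929 = 0 ∩ |CG|² = 117457/3716]
   → C = (-5, -3/2)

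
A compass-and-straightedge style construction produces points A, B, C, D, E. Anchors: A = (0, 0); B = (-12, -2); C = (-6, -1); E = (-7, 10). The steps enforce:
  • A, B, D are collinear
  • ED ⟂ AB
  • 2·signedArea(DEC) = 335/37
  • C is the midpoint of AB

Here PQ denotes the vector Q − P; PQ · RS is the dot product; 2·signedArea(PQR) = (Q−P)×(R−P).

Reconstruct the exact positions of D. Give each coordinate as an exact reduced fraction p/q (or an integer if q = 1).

D = (-192/37, -32/37)

1. D_x = -192/37  [A, B, D are collinear ∩ ED ⟂ AB]
2. D_y = -32/37  [A, B, D are collinear ∩ ED ⟂ AB]
   → D = (-192/37, -32/37)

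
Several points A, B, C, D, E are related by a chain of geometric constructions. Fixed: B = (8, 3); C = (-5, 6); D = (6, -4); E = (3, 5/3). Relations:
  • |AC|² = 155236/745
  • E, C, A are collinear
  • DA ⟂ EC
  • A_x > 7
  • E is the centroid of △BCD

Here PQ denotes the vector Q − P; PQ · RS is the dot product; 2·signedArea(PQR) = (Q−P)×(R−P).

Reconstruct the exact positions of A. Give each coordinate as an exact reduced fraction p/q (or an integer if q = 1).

A = (5731/745, -652/745)

1. A_x = 5731/745  [E, C, A are collinear ∩ DA ⟂ EC]
2. A_y = -652/745  [E, C, A are collinear ∩ DA ⟂ EC]
   → A = (5731/745, -652/745)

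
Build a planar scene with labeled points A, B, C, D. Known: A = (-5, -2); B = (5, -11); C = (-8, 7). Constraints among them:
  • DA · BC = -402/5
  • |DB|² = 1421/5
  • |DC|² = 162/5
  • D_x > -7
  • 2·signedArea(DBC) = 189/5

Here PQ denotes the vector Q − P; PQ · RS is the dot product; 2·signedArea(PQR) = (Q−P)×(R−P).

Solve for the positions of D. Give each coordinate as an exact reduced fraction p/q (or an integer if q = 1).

1. D_x = -31/5  [2·signedArea(DBC) = 189/5 ∩ DA · BC = -402/5]
2. D_y = 8/5  [2·signedArea(DBC) = 189/5 ∩ DA · BC = -402/5]
   → D = (-31/5, 8/5)

D = (-31/5, 8/5)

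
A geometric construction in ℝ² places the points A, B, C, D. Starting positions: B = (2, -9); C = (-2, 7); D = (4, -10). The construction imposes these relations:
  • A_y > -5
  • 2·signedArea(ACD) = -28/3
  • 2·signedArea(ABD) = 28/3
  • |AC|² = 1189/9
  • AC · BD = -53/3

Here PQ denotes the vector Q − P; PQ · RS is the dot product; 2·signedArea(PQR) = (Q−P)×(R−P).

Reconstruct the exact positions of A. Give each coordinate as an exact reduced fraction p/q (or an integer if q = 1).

1. A_x = 4/3  [2·signedArea(ABD) = 28/3 ∩ AC · BD = -53/3]
2. A_y = -4  [2·signedArea(ABD) = 28/3 ∩ AC · BD = -53/3]
   → A = (4/3, -4)

A = (4/3, -4)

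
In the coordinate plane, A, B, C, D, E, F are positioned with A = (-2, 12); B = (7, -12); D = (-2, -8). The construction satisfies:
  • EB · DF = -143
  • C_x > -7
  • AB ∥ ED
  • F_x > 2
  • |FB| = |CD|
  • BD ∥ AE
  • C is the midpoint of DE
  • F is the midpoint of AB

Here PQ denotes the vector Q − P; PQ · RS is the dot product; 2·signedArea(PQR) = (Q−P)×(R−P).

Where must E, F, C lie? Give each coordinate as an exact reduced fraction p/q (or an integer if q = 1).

1. E_x = -11  [AB ∥ ED ∩ BD ∥ AE]
2. E_y = 16  [AB ∥ ED ∩ BD ∥ AE]
   → E = (-11, 16)
3. F_x = 5/2  [F is the midpoint of AB]
4. F_y = 0  [F is the midpoint of AB]
   → F = (5/2, 0)
5. C_x = -13/2  [C is the midpoint of DE]
6. C_y = 4  [C is the midpoint of DE]
   → C = (-13/2, 4)

C = (-13/2, 4)
E = (-11, 16)
F = (5/2, 0)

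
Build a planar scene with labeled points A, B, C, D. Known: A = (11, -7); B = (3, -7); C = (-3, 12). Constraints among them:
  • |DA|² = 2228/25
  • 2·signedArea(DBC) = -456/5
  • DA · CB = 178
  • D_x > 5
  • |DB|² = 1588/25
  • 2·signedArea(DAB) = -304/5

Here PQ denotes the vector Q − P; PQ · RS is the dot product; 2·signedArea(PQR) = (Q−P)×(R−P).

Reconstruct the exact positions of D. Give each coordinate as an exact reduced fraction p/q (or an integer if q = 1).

D = (27/5, 3/5)

1. D_x = 27/5  [2·signedArea(DAB) = -304/5 ∩ 2·signedArea(DBC) = -456/5]
2. D_y = 3/5  [2·signedArea(DAB) = -304/5 ∩ 2·signedArea(DBC) = -456/5]
   → D = (27/5, 3/5)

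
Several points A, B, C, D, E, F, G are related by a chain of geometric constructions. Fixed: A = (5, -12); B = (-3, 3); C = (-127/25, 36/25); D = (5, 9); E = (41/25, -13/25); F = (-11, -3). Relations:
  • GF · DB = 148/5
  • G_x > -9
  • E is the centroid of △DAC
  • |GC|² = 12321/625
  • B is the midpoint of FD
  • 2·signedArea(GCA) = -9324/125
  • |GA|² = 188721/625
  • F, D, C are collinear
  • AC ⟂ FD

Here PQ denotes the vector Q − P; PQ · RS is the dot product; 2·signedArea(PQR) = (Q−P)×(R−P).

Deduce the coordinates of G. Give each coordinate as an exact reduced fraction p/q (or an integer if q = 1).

1. G_x = -1079/125  [line 8·x + 6·y + 382/5 = 0 ∩ |GC|² = 12321/625]
2. G_y = -153/125  [line 8·x + 6·y + 382/5 = 0 ∩ |GC|² = 12321/625]
   → G = (-1079/125, -153/125)

G = (-1079/125, -153/125)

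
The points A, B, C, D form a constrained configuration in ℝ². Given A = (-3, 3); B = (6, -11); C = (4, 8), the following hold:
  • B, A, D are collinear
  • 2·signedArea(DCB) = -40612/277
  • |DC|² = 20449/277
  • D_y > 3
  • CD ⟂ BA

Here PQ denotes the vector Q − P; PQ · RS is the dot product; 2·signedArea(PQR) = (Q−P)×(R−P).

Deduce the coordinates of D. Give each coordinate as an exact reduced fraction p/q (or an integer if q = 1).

1. D_x = -894/277  [B, A, D are collinear ∩ CD ⟂ BA]
2. D_y = 929/277  [B, A, D are collinear ∩ CD ⟂ BA]
   → D = (-894/277, 929/277)

D = (-894/277, 929/277)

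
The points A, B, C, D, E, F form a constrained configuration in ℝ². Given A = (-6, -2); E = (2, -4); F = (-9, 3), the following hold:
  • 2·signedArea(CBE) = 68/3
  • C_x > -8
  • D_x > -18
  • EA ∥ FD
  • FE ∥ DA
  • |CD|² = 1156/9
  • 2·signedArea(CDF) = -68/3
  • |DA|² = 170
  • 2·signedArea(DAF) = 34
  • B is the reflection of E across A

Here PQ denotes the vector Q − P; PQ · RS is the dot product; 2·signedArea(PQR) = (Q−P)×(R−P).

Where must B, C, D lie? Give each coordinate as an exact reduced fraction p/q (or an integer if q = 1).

B = (-14, 0)
C = (-7, -1/3)
D = (-17, 5)

1. B_x = -14  [B is the reflection of E across A]
2. B_y = 0  [B is the reflection of E across A]
   → B = (-14, 0)
3. D_x = -17  [FE ∥ DA ∩ EA ∥ FD]
4. D_y = 5  [FE ∥ DA ∩ EA ∥ FD]
   → D = (-17, 5)
5. C_x = -7  [line 4·x + 16·y + 100/3 = 0 ∩ |CD|² = 1156/9]
6. C_y = -1/3  [line 4·x + 16·y + 100/3 = 0 ∩ |CD|² = 1156/9]
   → C = (-7, -1/3)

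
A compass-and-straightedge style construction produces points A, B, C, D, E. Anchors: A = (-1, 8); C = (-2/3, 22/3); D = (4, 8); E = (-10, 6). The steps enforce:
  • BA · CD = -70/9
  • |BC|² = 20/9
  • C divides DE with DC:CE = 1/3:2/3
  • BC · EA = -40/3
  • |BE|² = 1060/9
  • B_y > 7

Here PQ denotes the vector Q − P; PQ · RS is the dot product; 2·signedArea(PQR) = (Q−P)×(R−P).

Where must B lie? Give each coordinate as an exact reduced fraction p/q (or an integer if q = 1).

1. B_x = 2/3  [BA · CD = -70/9 ∩ BC · EA = -40/3]
2. B_y = 8  [BA · CD = -70/9 ∩ BC · EA = -40/3]
   → B = (2/3, 8)

B = (2/3, 8)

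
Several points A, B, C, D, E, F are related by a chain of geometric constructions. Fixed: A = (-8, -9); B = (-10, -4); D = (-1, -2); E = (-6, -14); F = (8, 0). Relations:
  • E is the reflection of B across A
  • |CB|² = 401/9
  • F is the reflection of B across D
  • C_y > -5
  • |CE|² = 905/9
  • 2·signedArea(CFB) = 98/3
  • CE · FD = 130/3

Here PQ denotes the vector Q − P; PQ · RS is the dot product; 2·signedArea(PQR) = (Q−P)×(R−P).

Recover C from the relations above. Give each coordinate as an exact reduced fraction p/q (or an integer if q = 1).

C = (-10/3, -13/3)

1. C_x = -10/3  [CE · FD = 130/3 ∩ 2·signedArea(CFB) = 98/3]
2. C_y = -13/3  [CE · FD = 130/3 ∩ 2·signedArea(CFB) = 98/3]
   → C = (-10/3, -13/3)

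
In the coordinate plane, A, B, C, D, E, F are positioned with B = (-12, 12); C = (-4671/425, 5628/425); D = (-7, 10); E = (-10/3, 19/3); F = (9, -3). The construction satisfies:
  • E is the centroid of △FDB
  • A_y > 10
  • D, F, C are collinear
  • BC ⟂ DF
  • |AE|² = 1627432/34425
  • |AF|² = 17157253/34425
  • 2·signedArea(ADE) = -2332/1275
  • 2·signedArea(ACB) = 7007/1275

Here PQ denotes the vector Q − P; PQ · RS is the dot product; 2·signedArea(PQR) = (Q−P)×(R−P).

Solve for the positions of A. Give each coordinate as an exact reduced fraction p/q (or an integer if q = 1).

1. A_x = -32276/3825  [2·signedArea(ACB) = 7007/1275 ∩ 2·signedArea(ADE) = -2332/1275]
2. A_y = 41843/3825  [2·signedArea(ACB) = 7007/1275 ∩ 2·signedArea(ADE) = -2332/1275]
   → A = (-32276/3825, 41843/3825)

A = (-32276/3825, 41843/3825)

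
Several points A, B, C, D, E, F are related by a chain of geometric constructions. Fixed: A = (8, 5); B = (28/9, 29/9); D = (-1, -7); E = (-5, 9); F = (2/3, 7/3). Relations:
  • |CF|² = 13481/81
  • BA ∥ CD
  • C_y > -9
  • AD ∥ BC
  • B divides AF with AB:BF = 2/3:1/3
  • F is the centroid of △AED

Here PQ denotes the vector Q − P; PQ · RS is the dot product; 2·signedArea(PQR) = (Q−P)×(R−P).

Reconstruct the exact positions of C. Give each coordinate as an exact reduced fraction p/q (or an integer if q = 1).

1. C_x = -53/9  [BA ∥ CD ∩ AD ∥ BC]
2. C_y = -79/9  [BA ∥ CD ∩ AD ∥ BC]
   → C = (-53/9, -79/9)

C = (-53/9, -79/9)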